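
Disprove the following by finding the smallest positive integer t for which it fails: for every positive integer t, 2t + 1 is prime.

A counterexample is any positive integer t such that 2t + 1 is not prime; we check each in order.
t = 1: 2t + 1 = 3, prime.
t = 2: 2t + 1 = 5, prime.
t = 3: 2t + 1 = 7, prime.
t = 4: 2t + 1 = 9 = 3 × 3, composite.

t = 4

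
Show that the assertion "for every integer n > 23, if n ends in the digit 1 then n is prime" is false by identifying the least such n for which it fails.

Check each integer n > 23 in order until n ends in the digit 1 but n is not prime.
n = 31: 31 ends in 1 and is prime.
n = 41: 41 ends in 1 and is prime.
n = 51: 51 ends in 1; 51 = 3 × 17, composite.

n = 51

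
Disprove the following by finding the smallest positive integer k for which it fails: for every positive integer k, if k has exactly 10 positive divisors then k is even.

A counterexample is any positive integer k such that k has exactly 10 positive divisors but k is odd; we check each in order.
For k = 48, 80, 112, 162, 176, 208, 272, 304, 368 the conclusion holds.
k = 405: divisors of 405: 10 divisors; 405 is odd.
So k = 405 is the smallest counterexample.

k = 405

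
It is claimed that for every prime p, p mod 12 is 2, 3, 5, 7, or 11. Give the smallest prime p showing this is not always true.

A counterexample is any prime p such that the claim fails; we check each in order.
p = 2: 2 mod 12 = 2.
p = 3: 3 mod 12 = 3.
p = 5: 5 mod 12 = 5.
p = 7: 7 mod 12 = 7.
p = 11: 11 mod 12 = 11.
p = 13: 13 mod 12 = 1 — not in {2, 3, 5, 7, 11}.
Hence p = 13 is a counterexample.

p = 13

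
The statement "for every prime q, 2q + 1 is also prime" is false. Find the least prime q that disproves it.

Check each prime q in order until 2q + 1 is not prime.
q = 2: 2q + 1 = 5, prime.
q = 3: 2q + 1 = 7, prime.
q = 5: 2q + 1 = 11, prime.
q = 7: 2q + 1 = 15 = 3 × 5, not prime.
Thus q = 7 disproves the claim, and no smaller q works.

q = 7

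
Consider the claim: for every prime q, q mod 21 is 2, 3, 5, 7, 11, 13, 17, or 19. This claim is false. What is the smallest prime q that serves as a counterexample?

q = 29

A counterexample is any prime q such that the claim fails; we check each in order.
For q = 2, 3, 5, 7, 11, 13, 17, 19, 23 the conclusion holds.
q = 29: 29 mod 21 = 8 — not in {2, 3, 5, 7, 11, 13, 17, 19}.
So q = 29 is the smallest counterexample.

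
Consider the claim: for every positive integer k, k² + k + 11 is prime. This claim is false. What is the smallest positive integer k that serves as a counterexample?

k = 10

A counterexample is any positive integer k such that k² + k + 11 is not prime; we check each in order.
For k = 1, 2, 3, 4, 5, 6, 7, 8, 9 the conclusion holds.
k = 10: k² + k + 11 = 121 = 11 × 11, composite.
So k = 10 is the smallest counterexample.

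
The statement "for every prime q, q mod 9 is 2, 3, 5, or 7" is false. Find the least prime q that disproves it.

q = 2: 2 mod 9 = 2.
q = 3: 3 mod 9 = 3.
q = 5: 5 mod 9 = 5.
q = 7: 7 mod 9 = 7.
q = 11: 11 mod 9 = 2.
q = 13: 13 mod 9 = 4 — not in {2, 3, 5, 7}.

q = 13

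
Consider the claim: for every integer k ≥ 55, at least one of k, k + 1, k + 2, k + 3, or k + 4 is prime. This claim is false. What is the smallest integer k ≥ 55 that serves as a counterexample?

k = 62

We need the least integer k ≥ 55 for which k, k + 1, k + 2, k + 3, k + 4 are all composite.
The first 7 eligible values, up to k = 61, all satisfy the conclusion.
k = 62: 62 = 2 × 31; 63 = 3 × 21; 64 = 2 × 32; 65 = 5 × 13; 66 = 2 × 33 — all composite.
Hence k = 62 is a counterexample.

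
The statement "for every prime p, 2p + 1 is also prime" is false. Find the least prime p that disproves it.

We need the least prime p for which 2p + 1 is not prime.
For p = 2, 3, 5 the conclusion holds.
p = 7: 2p + 1 = 15 = 3 × 5, not prime.
Hence p = 7 is a counterexample.

p = 7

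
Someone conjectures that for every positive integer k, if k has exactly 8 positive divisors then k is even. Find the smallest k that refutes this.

k = 105

Check each positive integer k in order until k has exactly 8 positive divisors but k is odd.
The first 12 eligible values, up to k = 104, all satisfy the conclusion.
k = 105: divisors of 105: 1, 3, 5, 7, 15, 21, 35, 105; 105 is odd.
Thus k = 105 disproves the claim, and no smaller k works.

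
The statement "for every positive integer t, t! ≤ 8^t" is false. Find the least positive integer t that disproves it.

t = 20

The first 19 eligible values, up to t = 19, all satisfy the conclusion.
t = 20: t! = 2432902008176640000 and 8^t = 1152921504606846976, so 2432902008176640000 > 1152921504606846976.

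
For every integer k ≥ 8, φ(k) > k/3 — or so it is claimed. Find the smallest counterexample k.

k = 12

A counterexample is any integer k ≥ 8 such that the claim fails; we check each in order.
k = 8: φ(8) = 4 and 8/3 = 8/3, so φ(8) > 8/3.
k = 9: φ(9) = 6 and 9/3 = 3, so φ(9) > 9/3.
k = 10: φ(10) = 4 and 10/3 = 10/3, so φ(10) > 10/3.
k = 11: φ(11) = 10 and 11/3 = 11/3, so φ(11) > 11/3.
k = 12: φ(12) = 4 and 12/3 = 4, so φ(12) ≤ 12/3.
So k = 12 is the smallest counterexample.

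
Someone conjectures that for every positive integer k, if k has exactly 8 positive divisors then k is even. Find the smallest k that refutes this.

The first 12 eligible values, up to k = 104, all satisfy the conclusion.
k = 105: divisors of 105: 1, 3, 5, 7, 15, 21, 35, 105; 105 is odd.

k = 105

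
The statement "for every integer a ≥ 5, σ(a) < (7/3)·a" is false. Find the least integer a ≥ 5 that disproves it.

For a = 5, 6, 7, 8, 9, 10, 11 the conclusion holds.
a = 12: σ(12) = 28; 28 ≥ 28.

a = 12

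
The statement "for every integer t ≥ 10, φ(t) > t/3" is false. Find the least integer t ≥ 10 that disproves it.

t = 12

Check each integer t ≥ 10 in order until the claim fails.
t = 10: φ(10) = 4 and 10/3 = 10/3, so φ(10) > 10/3.
t = 11: φ(11) = 10 and 11/3 = 11/3, so φ(11) > 11/3.
t = 12: φ(12) = 4 and 12/3 = 4, so φ(12) ≤ 12/3.
Hence t = 12 is a counterexample.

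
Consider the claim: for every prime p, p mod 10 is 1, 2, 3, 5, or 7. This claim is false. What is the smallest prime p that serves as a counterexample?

p = 19

p = 2: 2 mod 10 = 2.
p = 3: 3 mod 10 = 3.
p = 5: 5 mod 10 = 5.
p = 7: 7 mod 10 = 7.
p = 11: 11 mod 10 = 1.
p = 13: 13 mod 10 = 3.
p = 17: 17 mod 10 = 7.
p = 19: 19 mod 10 = 9 — not in {1, 2, 3, 5, 7}.
So p = 19 is the smallest counterexample.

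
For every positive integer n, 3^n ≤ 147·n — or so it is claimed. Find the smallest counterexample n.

The first 6 eligible values, up to n = 6, all satisfy the conclusion.
n = 7: 3^n = 2187 and 147·n = 1029, so 2187 > 1029.

n = 7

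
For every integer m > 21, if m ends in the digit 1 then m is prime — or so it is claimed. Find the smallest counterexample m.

m = 51

We need the least integer m > 21 for which m ends in the digit 1 but m is not prime.
m = 31: 31 ends in 1 and is prime.
m = 41: 41 ends in 1 and is prime.
m = 51: 51 ends in 1; 51 = 3 × 17, composite.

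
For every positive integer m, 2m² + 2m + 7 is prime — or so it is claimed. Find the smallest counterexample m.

Check each positive integer m in order until 2m² + 2m + 7 is not prime.
The first 5 eligible values, up to m = 5, all satisfy the conclusion.
m = 6: 2m² + 2m + 7 = 91 = 7 × 13, composite.
Hence m = 6 is a counterexample.

m = 6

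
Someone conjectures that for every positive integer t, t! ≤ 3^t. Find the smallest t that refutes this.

t = 7

The first 6 eligible values, up to t = 6, all satisfy the conclusion.
t = 7: t! = 5040 and 3^t = 2187, so 5040 > 2187.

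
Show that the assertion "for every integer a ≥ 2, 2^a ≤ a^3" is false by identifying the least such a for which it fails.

a = 10

For a = 2, 3, 4, 5, 6, 7, 8, 9 the conclusion holds.
a = 10: 2^a = 1024 and a^3 = 1000, so 1024 > 1000.
Thus a = 10 disproves the claim, and no smaller a works.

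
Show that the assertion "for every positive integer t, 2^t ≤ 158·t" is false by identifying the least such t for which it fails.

t = 11

A counterexample is any positive integer t such that 2^t > 158·t; we check each in order.
The first 10 eligible values, up to t = 10, all satisfy the conclusion.
t = 11: 2^t = 2048 and 158·t = 1738, so 2048 > 1738.
So t = 11 is the smallest counterexample.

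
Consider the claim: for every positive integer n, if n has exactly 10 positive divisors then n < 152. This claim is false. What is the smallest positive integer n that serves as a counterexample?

For n = 48, 80, 112 the conclusion holds.
n = 162: τ(162) = 10; 162 ≥ 152.

n = 162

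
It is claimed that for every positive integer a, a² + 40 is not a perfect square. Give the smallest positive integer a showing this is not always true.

a = 3

Check each positive integer a in order until a² + 40 is a perfect square.
a = 1: 1² + 40 = 41, not a perfect square.
a = 2: 2² + 40 = 44, not a perfect square.
a = 3: 3² + 40 = 49 = 7², a perfect square.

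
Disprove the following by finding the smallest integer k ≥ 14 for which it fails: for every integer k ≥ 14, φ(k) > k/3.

k = 18

We need the least integer k ≥ 14 for which the claim fails.
For k = 14, 15, 16, 17 the conclusion holds.
k = 18: φ(18) = 6 and 18/3 = 6, so φ(18) ≤ 18/3.
Thus k = 18 disproves the claim, and no smaller k works.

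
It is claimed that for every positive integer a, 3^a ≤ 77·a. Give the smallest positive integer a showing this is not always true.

a = 6

We need the least positive integer a for which 3^a > 77·a.
For a = 1, 2, 3, 4, 5 the conclusion holds.
a = 6: 3^a = 729 and 77·a = 462, so 729 > 462.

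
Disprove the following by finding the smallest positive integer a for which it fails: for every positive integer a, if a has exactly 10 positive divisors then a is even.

A counterexample is any positive integer a such that a has exactly 10 positive divisors but a is odd; we check each in order.
For a = 48, 80, 112, 162, 176, 208, 272, 304, 368 the conclusion holds.
a = 405: divisors of 405: 10 divisors; 405 is odd.

a = 405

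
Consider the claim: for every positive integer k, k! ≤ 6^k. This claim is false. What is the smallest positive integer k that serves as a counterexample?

For k = 1, 2, 3, 4, …, 11, 12, 13 the conclusion holds.
k = 14: k! = 87178291200 and 6^k = 78364164096, so 87178291200 > 78364164096.

k = 14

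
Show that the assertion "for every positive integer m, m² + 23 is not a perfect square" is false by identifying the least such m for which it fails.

m = 11

A counterexample is any positive integer m such that m² + 23 is a perfect square; we check each in order.
For m = 1, 2, 3, 4, 5, 6, 7, 8, 9, 10 the conclusion holds.
m = 11: 11² + 23 = 144 = 12², a perfect square.
Hence m = 11 is a counterexample.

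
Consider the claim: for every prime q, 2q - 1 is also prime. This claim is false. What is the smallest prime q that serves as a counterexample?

q = 5

For q = 2, 3 the conclusion holds.
q = 5: 2q - 1 = 9 = 3 × 3, not prime.
Thus q = 5 disproves the claim, and no smaller q works.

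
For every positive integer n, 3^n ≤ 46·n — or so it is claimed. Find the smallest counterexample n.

Check each positive integer n in order until 3^n > 46·n.
n = 1: 3^n = 3 and 46·n = 46, so 3 ≤ 46.
n = 2: 3^n = 9 and 46·n = 92, so 9 ≤ 92.
n = 3: 3^n = 27 and 46·n = 138, so 27 ≤ 138.
n = 4: 3^n = 81 and 46·n = 184, so 81 ≤ 184.
n = 5: 3^n = 243 and 46·n = 230, so 243 > 230.

n = 5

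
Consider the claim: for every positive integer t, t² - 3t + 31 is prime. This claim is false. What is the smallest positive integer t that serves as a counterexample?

t = 4

We need the least positive integer t for which t² - 3t + 31 is not prime.
For t = 1, 2, 3 the conclusion holds.
t = 4: t² - 3t + 31 = 35 = 5 × 7, composite.
Hence t = 4 is a counterexample.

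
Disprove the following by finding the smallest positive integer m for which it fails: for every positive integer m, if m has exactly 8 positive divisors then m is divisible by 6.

m = 24: τ(24) = 8; 24 mod 6 = 0.
m = 30: τ(30) = 8; 30 mod 6 = 0.
m = 40: τ(40) = 8; 40 mod 6 = 4.
Hence m = 40 is a counterexample.

m = 40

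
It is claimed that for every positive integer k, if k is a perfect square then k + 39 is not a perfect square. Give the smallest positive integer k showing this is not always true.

A counterexample is any positive integer k such that k is a perfect square but k + 39 is a perfect square; we check each in order.
For k = 1, 4, 9, 16 the conclusion holds.
k = 25: 25 = 5² and 25 + 39 = 64 = 8².

k = 25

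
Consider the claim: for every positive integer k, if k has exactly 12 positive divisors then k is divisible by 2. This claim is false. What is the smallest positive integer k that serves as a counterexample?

k = 315

For k = 60, 72, 84, 90, …, 294, 306, 308 the conclusion holds.
k = 315: τ(315) = 12; 315 mod 2 = 1.
So k = 315 is the smallest counterexample.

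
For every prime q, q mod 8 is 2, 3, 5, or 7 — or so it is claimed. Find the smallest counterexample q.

We need the least prime q for which the claim fails.
The first 6 eligible values, up to q = 13, all satisfy the conclusion.
q = 17: 17 mod 8 = 1 — not in {2, 3, 5, 7}.
So q = 17 is the smallest counterexample.

q = 17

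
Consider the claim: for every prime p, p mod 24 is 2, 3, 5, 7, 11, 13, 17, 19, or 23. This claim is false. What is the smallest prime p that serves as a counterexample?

p = 73

Check each prime p in order until the claim fails.
The first 20 eligible values, up to p = 71, all satisfy the conclusion.
p = 73: 73 mod 24 = 1 — not in {2, 3, 5, 7, 11, 13, 17, 19, 23}.
So p = 73 is the smallest counterexample.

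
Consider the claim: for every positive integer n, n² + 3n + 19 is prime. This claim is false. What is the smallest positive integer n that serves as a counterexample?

n = 15

We need the least positive integer n for which n² + 3n + 19 is not prime.
For n = 1, 2, 3, 4, …, 12, 13, 14 the conclusion holds.
n = 15: n² + 3n + 19 = 289 = 17 × 17, composite.
So n = 15 is the smallest counterexample.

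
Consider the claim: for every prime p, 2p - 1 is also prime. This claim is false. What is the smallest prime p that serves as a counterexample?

We need the least prime p for which 2p - 1 is not prime.
For p = 2, 3 the conclusion holds.
p = 5: 2p - 1 = 9 = 3 × 3, not prime.
So p = 5 is the smallest counterexample.

p = 5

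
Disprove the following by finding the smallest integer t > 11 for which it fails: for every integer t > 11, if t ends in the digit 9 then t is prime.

Check each integer t > 11 in order until t ends in the digit 9 but t is not prime.
t = 19: 19 ends in 9 and is prime.
t = 29: 29 ends in 9 and is prime.
t = 39: 39 ends in 9; 39 = 3 × 13, composite.
Hence t = 39 is a counterexample.

t = 39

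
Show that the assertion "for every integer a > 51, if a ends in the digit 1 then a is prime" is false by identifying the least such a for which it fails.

For a = 61, 71 the conclusion holds.
a = 81: 81 ends in 1; 81 = 3 × 27, composite.
So a = 81 is the smallest counterexample.

a = 81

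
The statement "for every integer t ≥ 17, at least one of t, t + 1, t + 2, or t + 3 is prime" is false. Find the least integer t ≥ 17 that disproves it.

t = 24

Check each integer t ≥ 17 in order until t, t + 1, t + 2, t + 3 are all composite.
The first 7 eligible values, up to t = 23, all satisfy the conclusion.
t = 24: 24 = 2 × 12; 25 = 5 × 5; 26 = 2 × 13; 27 = 3 × 9 — all composite.
Hence t = 24 is a counterexample.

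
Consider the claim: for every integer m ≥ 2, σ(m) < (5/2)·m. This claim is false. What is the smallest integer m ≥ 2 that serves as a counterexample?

For m = 2, 3, 4, 5, …, 21, 22, 23 the conclusion holds.
m = 24: σ(24) = 60; 60 ≥ 60.
Hence m = 24 is a counterexample.

m = 24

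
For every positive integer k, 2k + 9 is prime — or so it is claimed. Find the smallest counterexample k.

A counterexample is any positive integer k such that 2k + 9 is not prime; we check each in order.
For k = 1, 2 the conclusion holds.
k = 3: 2k + 9 = 15 = 3 × 5, composite.
So k = 3 is the smallest counterexample.

k = 3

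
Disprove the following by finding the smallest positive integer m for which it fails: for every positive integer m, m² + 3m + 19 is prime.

m = 15

For m = 1, 2, 3, 4, …, 12, 13, 14 the conclusion holds.
m = 15: m² + 3m + 19 = 289 = 17 × 17, composite.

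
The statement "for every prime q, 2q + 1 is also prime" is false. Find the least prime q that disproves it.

q = 7

We need the least prime q for which 2q + 1 is not prime.
For q = 2, 3, 5 the conclusion holds.
q = 7: 2q + 1 = 15 = 3 × 5, not prime.
So q = 7 is the smallest counterexample.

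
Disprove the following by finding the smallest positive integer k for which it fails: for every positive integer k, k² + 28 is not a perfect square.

For k = 1, 2, 3, 4, 5 the conclusion holds.
k = 6: 6² + 28 = 64 = 8², a perfect square.

k = 6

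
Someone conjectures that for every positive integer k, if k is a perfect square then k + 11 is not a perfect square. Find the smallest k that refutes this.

k = 25

k = 1: 1 + 11 = 12, not a perfect square.
k = 4: 4 + 11 = 15, not a perfect square.
k = 9: 9 + 11 = 20, not a perfect square.
k = 16: 16 + 11 = 27, not a perfect square.
k = 25: 25 = 5² and 25 + 11 = 36 = 6².
Hence k = 25 is a counterexample.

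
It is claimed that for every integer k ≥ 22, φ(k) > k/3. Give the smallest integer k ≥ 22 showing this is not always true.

k = 24

Check each integer k ≥ 22 in order until the claim fails.
For k = 22, 23 the conclusion holds.
k = 24: φ(24) = 8 and 24/3 = 8, so φ(24) ≤ 24/3.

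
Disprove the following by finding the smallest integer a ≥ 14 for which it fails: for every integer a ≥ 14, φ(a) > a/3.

We need the least integer a ≥ 14 for which the claim fails.
The first 4 eligible values, up to a = 17, all satisfy the conclusion.
a = 18: φ(18) = 6 and 18/3 = 6, so φ(18) ≤ 18/3.

a = 18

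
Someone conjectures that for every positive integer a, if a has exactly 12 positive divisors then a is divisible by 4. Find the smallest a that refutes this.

We need the least positive integer a for which a has exactly 12 positive divisors but a is not divisible by 4.
a = 60: τ(60) = 12; 60 mod 4 = 0.
a = 72: τ(72) = 12; 72 mod 4 = 0.
a = 84: τ(84) = 12; 84 mod 4 = 0.
a = 90: τ(90) = 12; 90 mod 4 = 2.

a = 90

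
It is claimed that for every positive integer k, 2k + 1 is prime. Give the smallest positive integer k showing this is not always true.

A counterexample is any positive integer k such that 2k + 1 is not prime; we check each in order.
For k = 1, 2, 3 the conclusion holds.
k = 4: 2k + 1 = 9 = 3 × 3, composite.
Thus k = 4 disproves the claim, and no smaller k works.

k = 4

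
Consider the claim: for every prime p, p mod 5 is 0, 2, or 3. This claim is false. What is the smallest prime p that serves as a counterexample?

We need the least prime p for which the claim fails.
The first 4 eligible values, up to p = 7, all satisfy the conclusion.
p = 11: 11 mod 5 = 1 — not in {0, 2, 3}.
So p = 11 is the smallest counterexample.

p = 11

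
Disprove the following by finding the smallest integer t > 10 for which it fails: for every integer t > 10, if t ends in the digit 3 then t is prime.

t = 33

t = 13: 13 ends in 3 and is prime.
t = 23: 23 ends in 3 and is prime.
t = 33: 33 ends in 3; 33 = 3 × 11, composite.
Hence t = 33 is a counterexample.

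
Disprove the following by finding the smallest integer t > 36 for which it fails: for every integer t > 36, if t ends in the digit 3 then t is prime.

We need the least integer t > 36 for which t ends in the digit 3 but t is not prime.
For t = 43, 53 the conclusion holds.
t = 63: 63 ends in 3; 63 = 3 × 21, composite.
So t = 63 is the smallest counterexample.

t = 63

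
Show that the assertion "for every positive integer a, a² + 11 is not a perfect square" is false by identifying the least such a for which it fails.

The first 4 eligible values, up to a = 4, all satisfy the conclusion.
a = 5: 5² + 11 = 36 = 6², a perfect square.
Hence a = 5 is a counterexample.

a = 5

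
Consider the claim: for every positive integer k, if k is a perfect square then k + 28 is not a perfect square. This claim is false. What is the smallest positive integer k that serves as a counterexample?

k = 1: 1 + 28 = 29, not a perfect square.
k = 4: 4 + 28 = 32, not a perfect square.
k = 9: 9 + 28 = 37, not a perfect square.
k = 16: 16 + 28 = 44, not a perfect square.
k = 25: 25 + 28 = 53, not a perfect square.
k = 36: 36 = 6² and 36 + 28 = 64 = 8².
So k = 36 is the smallest counterexample.

k = 36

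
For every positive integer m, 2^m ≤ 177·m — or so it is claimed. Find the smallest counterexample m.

For m = 1, 2, 3, 4, 5, 6, 7, 8, 9, 10 the conclusion holds.
m = 11: 2^m = 2048 and 177·m = 1947, so 2048 > 1947.
So m = 11 is the smallest counterexample.

m = 11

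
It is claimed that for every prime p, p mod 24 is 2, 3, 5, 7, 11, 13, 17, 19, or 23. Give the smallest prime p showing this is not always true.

p = 73

We need the least prime p for which the claim fails.
The first 20 eligible values, up to p = 71, all satisfy the conclusion.
p = 73: 73 mod 24 = 1 — not in {2, 3, 5, 7, 11, 13, 17, 19, 23}.
So p = 73 is the smallest counterexample.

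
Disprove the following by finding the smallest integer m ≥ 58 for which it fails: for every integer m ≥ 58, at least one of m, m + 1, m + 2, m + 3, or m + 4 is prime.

For m = 58, 59, 60, 61 the conclusion holds.
m = 62: 62 = 2 × 31; 63 = 3 × 21; 64 = 2 × 32; 65 = 5 × 13; 66 = 2 × 33 — all composite.
So m = 62 is the smallest counterexample.

m = 62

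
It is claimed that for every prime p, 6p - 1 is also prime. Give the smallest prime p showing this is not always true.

p = 2: 6p - 1 = 11, prime.
p = 3: 6p - 1 = 17, prime.
p = 5: 6p - 1 = 29, prime.
p = 7: 6p - 1 = 41, prime.
p = 11: 6p - 1 = 65 = 5 × 13, not prime.
So p = 11 is the smallest counterexample.

p = 11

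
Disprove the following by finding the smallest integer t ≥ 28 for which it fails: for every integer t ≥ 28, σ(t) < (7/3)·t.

For t = 28, 29 the conclusion holds.
t = 30: σ(30) = 72; 72 ≥ 70.
Thus t = 30 disproves the claim, and no smaller t works.

t = 30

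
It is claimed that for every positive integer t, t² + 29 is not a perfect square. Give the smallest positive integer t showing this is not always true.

Check each positive integer t in order until t² + 29 is a perfect square.
For t = 1, 2, 3, 4, …, 11, 12, 13 the conclusion holds.
t = 14: 14² + 29 = 225 = 15², a perfect square.
Hence t = 14 is a counterexample.

t = 14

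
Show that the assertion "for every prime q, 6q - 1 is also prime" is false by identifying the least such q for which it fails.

q = 11

We need the least prime q for which 6q - 1 is not prime.
The first 4 eligible values, up to q = 7, all satisfy the conclusion.
q = 11: 6q - 1 = 65 = 5 × 13, not prime.
Thus q = 11 disproves the claim, and no smaller q works.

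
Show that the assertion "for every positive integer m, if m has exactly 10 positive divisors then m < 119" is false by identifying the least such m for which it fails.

m = 162

m = 48: τ(48) = 10; 48 < 119.
m = 80: τ(80) = 10; 80 < 119.
m = 112: τ(112) = 10; 112 < 119.
m = 162: τ(162) = 10; 162 ≥ 119.
So m = 162 is the smallest counterexample.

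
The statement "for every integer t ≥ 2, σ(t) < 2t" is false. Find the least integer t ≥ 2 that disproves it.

t = 6

Check each integer t ≥ 2 in order until the claim fails.
t = 2: σ(2) = 3; 3 < 4.
t = 3: σ(3) = 4; 4 < 6.
t = 4: σ(4) = 7; 7 < 8.
t = 5: σ(5) = 6; 6 < 10.
t = 6: σ(6) = 12; 12 ≥ 12.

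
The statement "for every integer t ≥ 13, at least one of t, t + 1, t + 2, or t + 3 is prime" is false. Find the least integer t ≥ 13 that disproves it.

t = 24

We need the least integer t ≥ 13 for which t, t + 1, t + 2, t + 3 are all composite.
For t = 13, 14, 15, 16, …, 21, 22, 23 the conclusion holds.
t = 24: 24 = 2 × 12; 25 = 5 × 5; 26 = 2 × 13; 27 = 3 × 9 — all composite.
Thus t = 24 disproves the claim, and no smaller t works.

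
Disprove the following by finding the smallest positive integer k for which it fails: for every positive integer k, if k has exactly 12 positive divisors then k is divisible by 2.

k = 315

We need the least positive integer k for which k has exactly 12 positive divisors but k is not divisible by 2.
For k = 60, 72, 84, 90, …, 294, 306, 308 the conclusion holds.
k = 315: τ(315) = 12; 315 mod 2 = 1.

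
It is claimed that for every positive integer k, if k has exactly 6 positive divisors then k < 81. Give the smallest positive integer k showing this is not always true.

k = 92

For k = 12, 18, 20, 28, …, 68, 75, 76 the conclusion holds.
k = 92: τ(92) = 6; 92 ≥ 81.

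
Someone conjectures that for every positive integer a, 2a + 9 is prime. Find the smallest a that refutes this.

a = 3

a = 1: 2a + 9 = 11, prime.
a = 2: 2a + 9 = 13, prime.
a = 3: 2a + 9 = 15 = 3 × 5, composite.
So a = 3 is the smallest counterexample.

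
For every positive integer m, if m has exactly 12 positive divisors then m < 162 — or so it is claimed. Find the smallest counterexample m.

m = 198

A counterexample is any positive integer m such that m has exactly 12 positive divisors but the claim fails; we check each in order.
For m = 60, 72, 84, 90, …, 150, 156, 160 the conclusion holds.
m = 198: τ(198) = 12; 198 ≥ 162.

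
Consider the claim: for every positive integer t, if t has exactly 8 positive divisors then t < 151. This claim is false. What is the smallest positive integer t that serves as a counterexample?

A counterexample is any positive integer t such that t has exactly 8 positive divisors but the claim fails; we check each in order.
For t = 24, 30, 40, 42, …, 135, 136, 138 the conclusion holds.
t = 152: τ(152) = 8; 152 ≥ 151.

t = 152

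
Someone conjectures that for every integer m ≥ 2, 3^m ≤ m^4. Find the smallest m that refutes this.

m = 8

We need the least integer m ≥ 2 for which 3^m > m^4.
The first 6 eligible values, up to m = 7, all satisfy the conclusion.
m = 8: 3^m = 6561 and m^4 = 4096, so 6561 > 4096.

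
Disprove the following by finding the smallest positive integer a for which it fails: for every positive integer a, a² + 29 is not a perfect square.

a = 14

Check each positive integer a in order until a² + 29 is a perfect square.
For a = 1, 2, 3, 4, …, 11, 12, 13 the conclusion holds.
a = 14: 14² + 29 = 225 = 15², a perfect square.
Hence a = 14 is a counterexample.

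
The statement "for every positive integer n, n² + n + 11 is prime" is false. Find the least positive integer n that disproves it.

Check each positive integer n in order until n² + n + 11 is not prime.
The first 9 eligible values, up to n = 9, all satisfy the conclusion.
n = 10: n² + n + 11 = 121 = 11 × 11, composite.

n = 10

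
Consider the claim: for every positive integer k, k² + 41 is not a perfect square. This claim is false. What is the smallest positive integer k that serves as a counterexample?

Check each positive integer k in order until k² + 41 is a perfect square.
For k = 1, 2, 3, 4, …, 17, 18, 19 the conclusion holds.
k = 20: 20² + 41 = 441 = 21², a perfect square.
So k = 20 is the smallest counterexample.

k = 20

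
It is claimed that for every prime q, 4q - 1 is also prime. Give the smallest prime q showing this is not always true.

Check each prime q in order until 4q - 1 is not prime.
For q = 2, 3, 5 the conclusion holds.
q = 7: 4q - 1 = 27 = 3 × 9, not prime.
Hence q = 7 is a counterexample.

q = 7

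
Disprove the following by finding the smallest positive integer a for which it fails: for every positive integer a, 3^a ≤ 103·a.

a = 6

A counterexample is any positive integer a such that 3^a > 103·a; we check each in order.
For a = 1, 2, 3, 4, 5 the conclusion holds.
a = 6: 3^a = 729 and 103·a = 618, so 729 > 618.
So a = 6 is the smallest counterexample.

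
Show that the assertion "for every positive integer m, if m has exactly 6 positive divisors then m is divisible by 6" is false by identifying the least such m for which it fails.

We need the least positive integer m for which m has exactly 6 positive divisors but m is not divisible by 6.
For m = 12, 18 the conclusion holds.
m = 20: τ(20) = 6; 20 mod 6 = 2.

m = 20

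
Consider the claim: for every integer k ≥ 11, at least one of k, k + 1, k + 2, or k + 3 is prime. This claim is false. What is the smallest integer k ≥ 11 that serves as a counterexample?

k = 24

A counterexample is any integer k ≥ 11 such that k, k + 1, k + 2, k + 3 are all composite; we check each in order.
For k = 11, 12, 13, 14, …, 21, 22, 23 the conclusion holds.
k = 24: 24 = 2 × 12; 25 = 5 × 5; 26 = 2 × 13; 27 = 3 × 9 — all composite.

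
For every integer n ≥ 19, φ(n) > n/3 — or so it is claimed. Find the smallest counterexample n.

A counterexample is any integer n ≥ 19 such that the claim fails; we check each in order.
n = 19: φ(19) = 18 and 19/3 = 19/3, so φ(19) > 19/3.
n = 20: φ(20) = 8 and 20/3 = 20/3, so φ(20) > 20/3.
n = 21: φ(21) = 12 and 21/3 = 7, so φ(21) > 21/3.
n = 22: φ(22) = 10 and 22/3 = 22/3, so φ(22) > 22/3.
n = 23: φ(23) = 22 and 23/3 = 23/3, so φ(23) > 23/3.
n = 24: φ(24) = 8 and 24/3 = 8, so φ(24) ≤ 24/3.
Thus n = 24 disproves the claim, and no smaller n works.

n = 24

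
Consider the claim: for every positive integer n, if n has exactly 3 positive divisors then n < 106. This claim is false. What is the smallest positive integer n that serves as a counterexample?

n = 121

n = 4: τ(4) = 3; 4 < 106.
n = 9: τ(9) = 3; 9 < 106.
n = 25: τ(25) = 3; 25 < 106.
n = 49: τ(49) = 3; 49 < 106.
n = 121: τ(121) = 3; 121 ≥ 106.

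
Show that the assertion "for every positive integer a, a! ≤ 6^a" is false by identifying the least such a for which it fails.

For a = 1, 2, 3, 4, …, 11, 12, 13 the conclusion holds.
a = 14: a! = 87178291200 and 6^a = 78364164096, so 87178291200 > 78364164096.

a = 14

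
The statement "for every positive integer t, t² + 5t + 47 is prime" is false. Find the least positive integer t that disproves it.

t = 38

We need the least positive integer t for which t² + 5t + 47 is not prime.
For t = 1, 2, 3, 4, …, 35, 36, 37 the conclusion holds.
t = 38: t² + 5t + 47 = 1681 = 41 × 41, composite.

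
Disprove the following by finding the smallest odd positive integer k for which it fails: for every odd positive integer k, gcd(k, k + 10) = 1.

A counterexample is any odd positive integer k such that gcd(k, k + 10) > 1; we check each in order.
k = 1: gcd(1, 11) = 1.
k = 3: gcd(3, 13) = 1.
k = 5: gcd(5, 15) = 5.
So k = 5 is the smallest counterexample.

k = 5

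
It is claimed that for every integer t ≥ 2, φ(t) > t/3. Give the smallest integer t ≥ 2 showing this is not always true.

t = 6

Check each integer t ≥ 2 in order until the claim fails.
For t = 2, 3, 4, 5 the conclusion holds.
t = 6: φ(6) = 2 and 6/3 = 2, so φ(6) ≤ 6/3.
So t = 6 is the smallest counterexample.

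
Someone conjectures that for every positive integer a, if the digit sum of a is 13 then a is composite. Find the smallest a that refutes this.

a = 67

We need the least positive integer a for which the digit sum of a is 13 but a is prime.
a = 49: digit sum 13; 49 is composite.
a = 58: digit sum 13; 58 is composite.
a = 67: digit sum 13; 67 is prime, not composite.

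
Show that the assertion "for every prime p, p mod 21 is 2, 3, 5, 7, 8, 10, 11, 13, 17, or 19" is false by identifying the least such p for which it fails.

p = 37

Check each prime p in order until the claim fails.
The first 11 eligible values, up to p = 31, all satisfy the conclusion.
p = 37: 37 mod 21 = 16 — not in {2, 3, 5, 7, 8, 10, 11, 13, 17, 19}.
Hence p = 37 is a counterexample.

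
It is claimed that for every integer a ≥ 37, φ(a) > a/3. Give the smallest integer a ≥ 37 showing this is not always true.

For a = 37, 38, 39, 40, 41 the conclusion holds.
a = 42: φ(42) = 12 and 42/3 = 14, so φ(42) ≤ 42/3.
Thus a = 42 disproves the claim, and no smaller a works.

a = 42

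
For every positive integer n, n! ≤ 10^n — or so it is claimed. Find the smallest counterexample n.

A counterexample is any positive integer n such that n! > 10^n; we check each in order.
The first 24 eligible values, up to n = 24, all satisfy the conclusion.
n = 25: n! = 15511210043330985984000000 and 10^n = 10000000000000000000000000, so 15511210043330985984000000 > 10000000000000000000000000.
Thus n = 25 disproves the claim, and no smaller n works.

n = 25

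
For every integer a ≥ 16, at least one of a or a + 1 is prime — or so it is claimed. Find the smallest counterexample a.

a = 20

For a = 16, 17, 18, 19 the conclusion holds.
a = 20: 20 = 2 × 10; 21 = 3 × 7 — both composite.
Thus a = 20 disproves the claim, and no smaller a works.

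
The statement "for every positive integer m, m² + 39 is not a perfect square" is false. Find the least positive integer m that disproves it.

m = 5

For m = 1, 2, 3, 4 the conclusion holds.
m = 5: 5² + 39 = 64 = 8², a perfect square.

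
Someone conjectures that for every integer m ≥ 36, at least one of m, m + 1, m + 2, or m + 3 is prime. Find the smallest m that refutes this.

m = 48

We need the least integer m ≥ 36 for which m, m + 1, m + 2, m + 3 are all composite.
For m = 36, 37, 38, 39, …, 45, 46, 47 the conclusion holds.
m = 48: 48 = 2 × 24; 49 = 7 × 7; 50 = 2 × 25; 51 = 3 × 17 — all composite.
Thus m = 48 disproves the claim, and no smaller m works.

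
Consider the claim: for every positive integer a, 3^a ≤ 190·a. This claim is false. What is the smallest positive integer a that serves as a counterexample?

a = 7

A counterexample is any positive integer a such that 3^a > 190·a; we check each in order.
For a = 1, 2, 3, 4, 5, 6 the conclusion holds.
a = 7: 3^a = 2187 and 190·a = 1330, so 2187 > 1330.
So a = 7 is the smallest counterexample.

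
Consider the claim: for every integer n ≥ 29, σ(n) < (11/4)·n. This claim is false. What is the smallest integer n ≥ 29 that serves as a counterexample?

n = 60

For n = 29, 30, 31, 32, …, 57, 58, 59 the conclusion holds.
n = 60: σ(60) = 168; 168 ≥ 165.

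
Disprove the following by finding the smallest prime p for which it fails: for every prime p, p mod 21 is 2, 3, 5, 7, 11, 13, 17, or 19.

p = 29

Check each prime p in order until the claim fails.
For p = 2, 3, 5, 7, 11, 13, 17, 19, 23 the conclusion holds.
p = 29: 29 mod 21 = 8 — not in {2, 3, 5, 7, 11, 13, 17, 19}.
Hence p = 29 is a counterexample.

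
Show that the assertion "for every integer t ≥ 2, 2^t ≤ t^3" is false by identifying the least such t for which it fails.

t = 10

We need the least integer t ≥ 2 for which 2^t > t^3.
t = 2: 2^t = 4 and t^3 = 8, so 4 ≤ 8.
t = 3: 2^t = 8 and t^3 = 27, so 8 ≤ 27.
t = 4: 2^t = 16 and t^3 = 64, so 16 ≤ 64.
t = 5: 2^t = 32 and t^3 = 125, so 32 ≤ 125.
t = 6: 2^t = 64 and t^3 = 216, so 64 ≤ 216.
t = 7: 2^t = 128 and t^3 = 343, so 128 ≤ 343.
t = 8: 2^t = 256 and t^3 = 512, so 256 ≤ 512.
t = 9: 2^t = 512 and t^3 = 729, so 512 ≤ 729.
t = 10: 2^t = 1024 and t^3 = 1000, so 1024 > 1000.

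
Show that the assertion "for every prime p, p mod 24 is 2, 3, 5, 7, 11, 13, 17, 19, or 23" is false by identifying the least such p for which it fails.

p = 73

The first 20 eligible values, up to p = 71, all satisfy the conclusion.
p = 73: 73 mod 24 = 1 — not in {2, 3, 5, 7, 11, 13, 17, 19, 23}.
So p = 73 is the smallest counterexample.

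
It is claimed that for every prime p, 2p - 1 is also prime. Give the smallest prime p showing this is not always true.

We need the least prime p for which 2p - 1 is not prime.
p = 2: 2p - 1 = 3, prime.
p = 3: 2p - 1 = 5, prime.
p = 5: 2p - 1 = 9 = 3 × 3, not prime.
Thus p = 5 disproves the claim, and no smaller p works.

p = 5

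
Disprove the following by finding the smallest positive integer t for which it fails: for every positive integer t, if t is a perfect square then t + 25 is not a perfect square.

We need the least positive integer t for which t is a perfect square but t + 25 is a perfect square.
The first 11 eligible values, up to t = 121, all satisfy the conclusion.
t = 144: 144 = 12² and 144 + 25 = 169 = 13².

t = 144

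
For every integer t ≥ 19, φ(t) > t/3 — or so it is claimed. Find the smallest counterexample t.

t = 24

We need the least integer t ≥ 19 for which the claim fails.
For t = 19, 20, 21, 22, 23 the conclusion holds.
t = 24: φ(24) = 8 and 24/3 = 8, so φ(24) ≤ 24/3.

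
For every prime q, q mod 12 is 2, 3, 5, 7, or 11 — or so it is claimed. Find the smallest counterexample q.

q = 13

We need the least prime q for which the claim fails.
The first 5 eligible values, up to q = 11, all satisfy the conclusion.
q = 13: 13 mod 12 = 1 — not in {2, 3, 5, 7, 11}.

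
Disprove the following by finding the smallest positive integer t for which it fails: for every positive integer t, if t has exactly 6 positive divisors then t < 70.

A counterexample is any positive integer t such that t has exactly 6 positive divisors but the claim fails; we check each in order.
The first 11 eligible values, up to t = 68, all satisfy the conclusion.
t = 75: τ(75) = 6; 75 ≥ 70.
Thus t = 75 disproves the claim, and no smaller t works.

t = 75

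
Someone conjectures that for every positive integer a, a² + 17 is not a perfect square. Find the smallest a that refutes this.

a = 8

We need the least positive integer a for which a² + 17 is a perfect square.
The first 7 eligible values, up to a = 7, all satisfy the conclusion.
a = 8: 8² + 17 = 81 = 9², a perfect square.
Thus a = 8 disproves the claim, and no smaller a works.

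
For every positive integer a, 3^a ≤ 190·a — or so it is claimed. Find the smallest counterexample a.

a = 7

Check each positive integer a in order until 3^a > 190·a.
The first 6 eligible values, up to a = 6, all satisfy the conclusion.
a = 7: 3^a = 2187 and 190·a = 1330, so 2187 > 1330.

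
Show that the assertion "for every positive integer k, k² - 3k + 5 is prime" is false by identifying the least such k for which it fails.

k = 4

k = 1: k² - 3k + 5 = 3, prime.
k = 2: k² - 3k + 5 = 3, prime.
k = 3: k² - 3k + 5 = 5, prime.
k = 4: k² - 3k + 5 = 9 = 3 × 3, composite.
So k = 4 is the smallest counterexample.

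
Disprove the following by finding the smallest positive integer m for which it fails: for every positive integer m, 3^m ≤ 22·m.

m = 5

For m = 1, 2, 3, 4 the conclusion holds.
m = 5: 3^m = 243 and 22·m = 110, so 243 > 110.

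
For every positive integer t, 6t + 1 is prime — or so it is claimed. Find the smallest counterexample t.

t = 4

t = 1: 6t + 1 = 7, prime.
t = 2: 6t + 1 = 13, prime.
t = 3: 6t + 1 = 19, prime.
t = 4: 6t + 1 = 25 = 5 × 5, composite.
Thus t = 4 disproves the claim, and no smaller t works.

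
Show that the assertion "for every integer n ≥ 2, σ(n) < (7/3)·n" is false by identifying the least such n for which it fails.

The first 10 eligible values, up to n = 11, all satisfy the conclusion.
n = 12: σ(12) = 28; 28 ≥ 28.
So n = 12 is the smallest counterexample.

n = 12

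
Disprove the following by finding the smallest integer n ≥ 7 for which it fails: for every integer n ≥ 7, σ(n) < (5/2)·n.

n = 24

Check each integer n ≥ 7 in order until the claim fails.
For n = 7, 8, 9, 10, …, 21, 22, 23 the conclusion holds.
n = 24: σ(24) = 60; 60 ≥ 60.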